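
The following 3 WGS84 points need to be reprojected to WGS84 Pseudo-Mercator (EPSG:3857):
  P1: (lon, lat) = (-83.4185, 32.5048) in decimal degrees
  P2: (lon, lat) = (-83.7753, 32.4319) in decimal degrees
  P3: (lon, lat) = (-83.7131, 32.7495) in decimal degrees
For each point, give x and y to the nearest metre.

Web Mercator: x = R·λ, y = R·ln tan(π/4+φ/2), R = 6378137 m.
P1 (32.5048°, -83.4185°) → (-9286104.943, 3829757.407) m.
P2 (32.4319°, -83.7753°) → (-9325823.737, 3820138.697) m.
P3 (32.7495°, -83.7131°) → (-9318899.665, 3862101.285) m.

P1: x -9286105 m, y 3829757 m; P2: x -9325824 m, y 3820139 m; P3: x -9318900 m, y 3862101 m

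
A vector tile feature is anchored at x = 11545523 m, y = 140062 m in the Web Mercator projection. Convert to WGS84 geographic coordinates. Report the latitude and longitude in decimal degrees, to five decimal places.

R = 6378137 m. λ = x/R = 103.71519774°.
φ = 2·arctan(exp(y/R)) − 90° = 2·arctan(1.02220) − 90° = 1.25809724°.

lat 1.25810°, lon 103.71520°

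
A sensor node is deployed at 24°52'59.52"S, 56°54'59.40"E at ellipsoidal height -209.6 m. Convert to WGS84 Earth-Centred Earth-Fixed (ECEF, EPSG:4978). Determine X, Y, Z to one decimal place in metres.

X 3160140.3 m, Y 4850698.4 m, Z -2667254.7 m

WGS84: a = 6378137 m, e² = 0.006694380; N(φ) = a/√(1−e²sin²φ) = 6381920.116 m.
X = (N+h)·cosφ·cosλ = 3160140.3497 m; Y = (N+h)·cosφ·sinλ = 4850698.405 m; Z = (N(1−e²)+h)·sinφ = -2667254.739 m.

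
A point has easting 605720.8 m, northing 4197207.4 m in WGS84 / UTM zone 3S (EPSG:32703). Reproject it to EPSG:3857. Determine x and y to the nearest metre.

Unproject from UTM 3S (λ₀ = -165°) → φ = -52.36519992°, λ = -163.44730052°.
Web Mercator (R = 6378137 m): x = -18194870.266 m, y = -6866429.567 m.

x -18194870 m, y -6866430 m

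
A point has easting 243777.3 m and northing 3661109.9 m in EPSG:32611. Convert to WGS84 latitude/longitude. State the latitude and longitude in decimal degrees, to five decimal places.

lat 33.05840°, lon -119.74420°

Zone 11N: λ₀ = -117°, k₀ = 0.9996, false easting 500000 m.
Meridian distance M = (N − FN)/k₀ = 3662574.9 m.
Inverse transverse Mercator on WGS84 gives φ = 33.05840025°, λ = -119.74420023°.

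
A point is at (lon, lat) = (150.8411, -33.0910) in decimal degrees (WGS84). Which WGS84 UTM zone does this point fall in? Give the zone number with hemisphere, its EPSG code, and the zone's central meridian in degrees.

UTM zone = ⌊(λ + 180)/6⌋ + 1; 150.8411° ∈ [150°, 156°) → zone 56.
Hemisphere: S (φ < 0).
Central meridian λ₀ = 6×56 − 183 = 153°.
EPSG code: 32756.

Zone 56S (EPSG:32756), central meridian 153°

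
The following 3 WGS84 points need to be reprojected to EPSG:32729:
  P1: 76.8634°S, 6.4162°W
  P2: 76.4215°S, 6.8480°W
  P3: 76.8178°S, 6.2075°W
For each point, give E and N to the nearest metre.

P1: E 565532 m, N 1467031 m; P2: E 556388 m, N 1516752 m; P3: E 571063 m, N 1471872 m

UTM zone 29S: λ₀ = -9°, k₀ = 0.9996.
P1 (-76.8634°, -6.4162°) → (565532.386, 1467031.032) m.
P2 (-76.4215°, -6.8480°) → (556387.521, 1516751.988) m.
P3 (-76.8178°, -6.2075°) → (571063.411, 1471872.301) m.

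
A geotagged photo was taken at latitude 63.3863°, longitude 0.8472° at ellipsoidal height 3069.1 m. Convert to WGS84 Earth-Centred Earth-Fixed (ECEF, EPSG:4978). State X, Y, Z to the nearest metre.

X 2865969 m, Y 42381 m, Z 5682141 m

WGS84: a = 6378137 m, e² = 0.006694380; N(φ) = a/√(1−e²sin²φ) = 6395270.349 m.
X = (N+h)·cosφ·cosλ = 2865969.193 m; Y = (N+h)·cosφ·sinλ = 42380.540 m; Z = (N(1−e²)+h)·sinφ = 5682140.856 m.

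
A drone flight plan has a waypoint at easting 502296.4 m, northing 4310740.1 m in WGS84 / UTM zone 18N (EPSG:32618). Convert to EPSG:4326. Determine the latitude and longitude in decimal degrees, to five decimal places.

lat 38.94560°, lon -74.97350°

Zone 18N: λ₀ = -75°, k₀ = 0.9996, false easting 500000 m.
Meridian distance M = (N − FN)/k₀ = 4312465.1 m.
Inverse transverse Mercator on WGS84 gives φ = 38.94559983°, λ = -74.97350043°.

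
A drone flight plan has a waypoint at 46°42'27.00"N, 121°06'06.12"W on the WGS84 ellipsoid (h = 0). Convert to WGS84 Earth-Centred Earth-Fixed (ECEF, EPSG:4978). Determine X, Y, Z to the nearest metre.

X -2263257 m, Y -3751592 m, Z 4619528 m

WGS84: a = 6378137 m, e² = 0.006694380; N(φ) = a/√(1−e²sin²φ) = 6389477.443 m.
X = (N+h)·cosφ·cosλ = -2263256.723 m; Y = (N+h)·cosφ·sinλ = -3751591.869 m; Z = (N(1−e²)+h)·sinφ = 4619527.891 m.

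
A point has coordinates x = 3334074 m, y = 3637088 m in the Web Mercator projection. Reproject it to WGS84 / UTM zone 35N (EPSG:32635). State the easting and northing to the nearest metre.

Web Mercator inverse (R = 6378137 m) → φ = 31.03340362°, λ = 29.95049633°.
UTM 35N forward: E = 781632.765 m, N = 3437044.368 m.

E 781633 m, N 3437044 m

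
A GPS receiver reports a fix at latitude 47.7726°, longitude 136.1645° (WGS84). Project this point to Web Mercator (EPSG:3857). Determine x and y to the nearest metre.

x 15157763 m, y 6069107 m

Web Mercator is spherical with R = a = 6378137 m.
x = R·λ = 6378137 × 2.376518849 = 15157762.804 m.
y = R·ln tan(π/4 + φ/2) = 6378137 × 0.951548487 = 6069106.612 m.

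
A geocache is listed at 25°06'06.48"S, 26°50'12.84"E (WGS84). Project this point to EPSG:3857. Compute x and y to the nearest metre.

x 2987470 m, y -2888254 m

Web Mercator is spherical with R = a = 6378137 m.
x = R·λ = 6378137 × 0.468392266 = 2987470.042 m.
y = R·ln tan(π/4 + φ/2) = 6378137 × -0.452836565 = -2888253.650 m.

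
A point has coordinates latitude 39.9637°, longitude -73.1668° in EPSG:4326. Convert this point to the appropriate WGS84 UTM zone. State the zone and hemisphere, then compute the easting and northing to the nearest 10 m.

Zone 18N: E 656570 m, N 4425340 m

Longitude -73.1668° lies in the 6° band [-78°, -72°), giving zone 18; latitude is north of the equator, so 18N.
Zone 18 central meridian λ₀ = 6×18 − 183 = -75°; Δλ = +1.8332°.
Transverse Mercator on WGS84 with k₀ = 0.9996 gives E = 656568.960 m, N = 4425337.388 m.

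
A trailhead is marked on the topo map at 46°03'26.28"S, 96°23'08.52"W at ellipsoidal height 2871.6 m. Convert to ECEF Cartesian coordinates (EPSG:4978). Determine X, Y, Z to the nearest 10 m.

X -493350 m, Y -4408210 m, Z -4571740 m

WGS84: a = 6378137 m, e² = 0.006694380; N(φ) = a/√(1−e²sin²φ) = 6389234.181 m.
X = (N+h)·cosφ·cosλ = -493345.795 m; Y = (N+h)·cosφ·sinλ = -4408208.576 m; Z = (N(1−e²)+h)·sinφ = -4571737.180 m.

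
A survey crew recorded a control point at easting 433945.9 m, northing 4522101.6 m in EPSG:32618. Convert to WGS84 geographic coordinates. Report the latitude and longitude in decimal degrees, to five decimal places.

Zone 18N: λ₀ = -75°, k₀ = 0.9996, false easting 500000 m.
Meridian distance M = (N − FN)/k₀ = 4523911.2 m.
Inverse transverse Mercator on WGS84 gives φ = 40.84730023°, λ = -75.78359975°.

lat 40.84730°, lon -75.78360°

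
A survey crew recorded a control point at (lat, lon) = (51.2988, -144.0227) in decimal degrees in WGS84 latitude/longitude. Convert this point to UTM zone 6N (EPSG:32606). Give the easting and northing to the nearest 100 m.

E 707600 m, N 5687300 m

Zone 6 central meridian λ₀ = 6×6 − 183 = -147°; Δλ = +2.9773°.
Transverse Mercator on WGS84 with k₀ = 0.9996 gives E = 707550.920 m, N = 5687263.569 m.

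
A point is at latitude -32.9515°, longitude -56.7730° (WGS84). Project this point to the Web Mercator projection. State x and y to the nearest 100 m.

x -6319900 m, y -3888900 m

Web Mercator is spherical with R = a = 6378137 m.
x = R·λ = 6378137 × -0.990875776 = -6319941.451 m.
y = R·ln tan(π/4 + φ/2) = 6378137 × -0.609718507 = -3888868.168 m.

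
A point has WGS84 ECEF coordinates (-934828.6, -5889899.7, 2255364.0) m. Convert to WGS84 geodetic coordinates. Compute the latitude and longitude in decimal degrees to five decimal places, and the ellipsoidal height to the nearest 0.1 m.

λ = atan2(Y, X) = -99.01860020°; p = √(X²+Y²) = 5963625.0 m.
Bowring's method on WGS84 (a = 6378137 m, b = 6356752.314 m) gives φ = 20.84359994°, h = 402.735 m.

lat 20.84360°, lon -99.01860°, h 402.7 m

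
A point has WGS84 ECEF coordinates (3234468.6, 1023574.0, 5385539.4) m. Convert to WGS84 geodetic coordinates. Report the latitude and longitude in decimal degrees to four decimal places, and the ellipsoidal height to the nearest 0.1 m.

lat 57.9648°, lon 17.5604°, h 2218.0 m

λ = atan2(Y, X) = 17.56040066°; p = √(X²+Y²) = 3392564.1 m.
Bowring's method on WGS84 (a = 6378137 m, b = 6356752.314 m) gives φ = 57.96480000°, h = 2217.987 m.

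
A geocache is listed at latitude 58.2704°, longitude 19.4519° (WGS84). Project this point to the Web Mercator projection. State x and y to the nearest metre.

Web Mercator is spherical with R = a = 6378137 m.
x = R·λ = 6378137 × 0.339499701 = 2165375.603 m.
y = R·ln tan(π/4 + φ/2) = 6378137 × 1.258100278 = 8024335.934 m.

x 2165376 m, y 8024336 m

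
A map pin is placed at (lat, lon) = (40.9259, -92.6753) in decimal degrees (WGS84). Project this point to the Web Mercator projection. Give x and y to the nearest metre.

Web Mercator is spherical with R = a = 6378137 m.
x = R·λ = 6378137 × -1.617489120 = -10316567.205 m.
y = R·ln tan(π/4 + φ/2) = 6378137 × 0.784150304 = 5001418.067 m.

x -10316567 m, y 5001418 m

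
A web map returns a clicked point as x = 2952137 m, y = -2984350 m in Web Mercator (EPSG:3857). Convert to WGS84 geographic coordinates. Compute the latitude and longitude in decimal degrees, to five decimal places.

lat -25.88100°, lon 26.51950°

R = 6378137 m. λ = x/R = 26.51949788°.
φ = 2·arctan(exp(y/R)) − 90° = 2·arctan(0.62631) − 90° = -25.88100215°.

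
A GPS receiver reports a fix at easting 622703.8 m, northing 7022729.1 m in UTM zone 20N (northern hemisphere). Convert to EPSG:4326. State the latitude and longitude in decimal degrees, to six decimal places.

Zone 20N: λ₀ = -63°, k₀ = 0.9996, false easting 500000 m.
Meridian distance M = (N − FN)/k₀ = 7025539.3 m.
Inverse transverse Mercator on WGS84 gives φ = 63.31229963°, λ = -60.55089994°.

lat 63.312300°, lon -60.550900°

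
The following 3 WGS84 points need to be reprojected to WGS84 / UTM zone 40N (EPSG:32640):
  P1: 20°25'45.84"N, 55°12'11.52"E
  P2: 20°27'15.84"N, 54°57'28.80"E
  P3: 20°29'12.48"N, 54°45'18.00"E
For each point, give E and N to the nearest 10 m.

UTM zone 40N: λ₀ = 57°, k₀ = 0.9996.
P1 (20.4294°, 55.2032°) → (312536.844, 2260026.123) m.
P2 (20.4544°, 54.9580°) → (286981.432, 2263093.443) m.
P3 (20.4868°, 54.7550°) → (265846.070, 2266958.207) m.

P1: E 312540 m, N 2260030 m; P2: E 286980 m, N 2263090 m; P3: E 265850 m, N 2266960 m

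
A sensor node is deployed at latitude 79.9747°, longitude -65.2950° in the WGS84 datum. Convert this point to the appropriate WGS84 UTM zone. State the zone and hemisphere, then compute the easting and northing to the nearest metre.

Longitude -65.2950° lies in the 6° band [-66°, -60°), giving zone 20; latitude is north of the equator, so 20N.
Zone 20 central meridian λ₀ = 6×20 − 183 = -63°; Δλ = -2.2950°.
Transverse Mercator on WGS84 with k₀ = 0.9996 gives E = 455409.569 m, N = 8879641.482 m.

Zone 20N: E 455410 m, N 8879641 m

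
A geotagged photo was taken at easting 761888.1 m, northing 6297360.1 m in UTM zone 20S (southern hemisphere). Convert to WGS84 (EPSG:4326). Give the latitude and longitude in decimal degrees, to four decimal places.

Zone 20S: λ₀ = -63°, k₀ = 0.9996, false easting 500000 m, false northing 10000000 m.
Meridian distance M = (N − FN)/k₀ = -3704121.5 m.
Inverse transverse Mercator on WGS84 gives φ = -33.43120034°, λ = -60.18319984°.

lat -33.4312°, lon -60.1832°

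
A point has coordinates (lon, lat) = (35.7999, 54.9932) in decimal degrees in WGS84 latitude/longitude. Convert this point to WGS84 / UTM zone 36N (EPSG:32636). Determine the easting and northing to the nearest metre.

E 679111 m, N 6097621 m

Zone 36 central meridian λ₀ = 6×36 − 183 = 33°; Δλ = +2.7999°.
Transverse Mercator on WGS84 with k₀ = 0.9996 gives E = 679111.438 m, N = 6097620.519 m.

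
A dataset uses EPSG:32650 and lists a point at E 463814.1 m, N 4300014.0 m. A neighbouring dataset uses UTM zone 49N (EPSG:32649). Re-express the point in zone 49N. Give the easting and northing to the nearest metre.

E 984637 m, N 4314768 m

UTM 50N → geographic: φ = 38.84820007°, λ = 116.58299952°.
UTM 49N (λ₀ = 111°) forward: E = 984637.425 m, N = 4314768.405 m.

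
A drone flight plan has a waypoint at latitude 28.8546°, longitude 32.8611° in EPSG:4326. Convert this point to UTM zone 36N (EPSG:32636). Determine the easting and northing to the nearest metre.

Zone 36 central meridian λ₀ = 6×36 − 183 = 33°; Δλ = -0.1389°.
Transverse Mercator on WGS84 with k₀ = 0.9996 gives E = 486452.253 m, N = 3191884.641 m.

E 486452 m, N 3191885 m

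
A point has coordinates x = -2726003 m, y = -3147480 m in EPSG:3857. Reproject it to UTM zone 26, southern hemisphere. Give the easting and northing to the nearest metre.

E 748841 m, N 6989805 m

Web Mercator inverse (R = 6378137 m) → φ = -27.19199873°, λ = -24.48810159°.
UTM 26S forward: E = 748840.569 m, N = 6989805.145 m.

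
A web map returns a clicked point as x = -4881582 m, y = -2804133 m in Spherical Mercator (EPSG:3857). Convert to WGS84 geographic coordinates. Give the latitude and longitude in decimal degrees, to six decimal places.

lat -24.415599°, lon -43.851997°

R = 6378137 m. λ = x/R = -43.85199721°.
φ = 2·arctan(exp(y/R)) − 90° = 2·arctan(0.64426) − 90° = -24.41559856°.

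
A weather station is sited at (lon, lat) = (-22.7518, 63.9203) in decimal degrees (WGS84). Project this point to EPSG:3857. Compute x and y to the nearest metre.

Web Mercator is spherical with R = a = 6378137 m.
x = R·λ = 6378137 × -0.397093821 = -2532718.791 m.
y = R·ln tan(π/4 + φ/2) = 6378137 × 1.462739675 = 9329554.043 m.

x -2532719 m, y 9329554 m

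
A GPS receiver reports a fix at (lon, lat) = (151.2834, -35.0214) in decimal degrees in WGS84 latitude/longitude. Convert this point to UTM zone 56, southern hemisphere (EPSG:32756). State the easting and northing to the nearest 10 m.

Zone 56 central meridian λ₀ = 6×56 − 183 = 153°; Δλ = -1.7166°.
Transverse Mercator on WGS84 with k₀ = 0.9996 gives E = 343390.137 m, N = 6123237.163 m.

E 343390 m, N 6123240 m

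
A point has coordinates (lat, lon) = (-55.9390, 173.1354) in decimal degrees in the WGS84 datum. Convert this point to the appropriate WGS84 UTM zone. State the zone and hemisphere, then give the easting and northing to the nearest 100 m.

Zone 59S: E 633400 m, N 3798700 m

Longitude 173.1354° lies in the 6° band [168°, 174°), giving zone 59; latitude is south of the equator, so 59S.
Zone 59 central meridian λ₀ = 6×59 − 183 = 171°; Δλ = +2.1354°.
Transverse Mercator on WGS84 with k₀ = 0.9996 gives E = 633378.432 m, N = 3798650.040 m.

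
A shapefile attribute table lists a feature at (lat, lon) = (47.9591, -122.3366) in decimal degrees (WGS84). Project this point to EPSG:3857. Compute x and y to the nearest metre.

Web Mercator is spherical with R = a = 6378137 m.
x = R·λ = 6378137 × -2.135176466 = -13618448.017 m.
y = R·ln tan(π/4 + φ/2) = 6378137 × 0.956400470 = 6100053.227 m.

x -13618448 m, y 6100053 m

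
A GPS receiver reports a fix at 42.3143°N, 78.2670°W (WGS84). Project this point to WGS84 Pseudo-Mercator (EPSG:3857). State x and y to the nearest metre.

x -8712643 m, y 5208177 m

Web Mercator is spherical with R = a = 6378137 m.
x = R·λ = 6378137 × -1.366016846 = -8712642.586 m.
y = R·ln tan(π/4 + φ/2) = 6378137 × 0.816567119 = 5208176.953 m.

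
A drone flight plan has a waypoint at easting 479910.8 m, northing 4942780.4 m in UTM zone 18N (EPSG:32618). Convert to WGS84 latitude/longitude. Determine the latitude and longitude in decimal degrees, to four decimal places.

Zone 18N: λ₀ = -75°, k₀ = 0.9996, false easting 500000 m.
Meridian distance M = (N − FN)/k₀ = 4944758.3 m.
Inverse transverse Mercator on WGS84 gives φ = 44.63810020°, λ = -75.25330014°.

lat 44.6381°, lon -75.2533°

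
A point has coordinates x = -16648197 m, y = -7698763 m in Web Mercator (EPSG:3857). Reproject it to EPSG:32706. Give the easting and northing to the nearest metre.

Web Mercator inverse (R = 6378137 m) → φ = -56.69859993°, λ = -149.55329818°.
UTM 6S forward: E = 343661.353 m, N = 3713251.454 m.

E 343661 m, N 3713251 m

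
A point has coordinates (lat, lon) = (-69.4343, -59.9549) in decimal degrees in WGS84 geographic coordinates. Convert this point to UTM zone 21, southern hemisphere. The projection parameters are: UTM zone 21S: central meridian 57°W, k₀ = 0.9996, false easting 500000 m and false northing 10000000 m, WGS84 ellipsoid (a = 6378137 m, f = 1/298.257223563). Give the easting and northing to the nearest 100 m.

Zone 21 central meridian λ₀ = 6×21 − 183 = -57°; Δλ = -2.9549°.
Transverse Mercator on WGS84 with k₀ = 0.9996 gives E = 384194.770 m, N = 2294413.561 m.

E 384200 m, N 2294400 m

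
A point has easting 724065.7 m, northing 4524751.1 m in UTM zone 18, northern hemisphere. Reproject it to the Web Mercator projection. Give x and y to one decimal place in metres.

x -8053096.9 m, y 4989241.2 m

Unproject from UTM 18N (λ₀ = -75°) → φ = 40.84320035°, λ = -72.34220003°.
Web Mercator (R = 6378137 m): x = -8053096.870 m, y = 4989241.189 m.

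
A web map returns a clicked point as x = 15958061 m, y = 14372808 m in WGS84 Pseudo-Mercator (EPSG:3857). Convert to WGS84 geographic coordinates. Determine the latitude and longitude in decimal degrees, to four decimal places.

lat 78.0077°, lon 143.3537°

R = 6378137 m. λ = x/R = 143.35370101°.
φ = 2·arctan(exp(y/R)) − 90° = 2·arctan(9.52052) − 90° = 78.00769944°.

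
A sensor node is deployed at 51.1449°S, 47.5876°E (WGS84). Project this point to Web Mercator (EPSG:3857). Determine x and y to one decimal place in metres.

x 5297427.4 m, y -6646965.0 m

Web Mercator is spherical with R = a = 6378137 m.
x = R·λ = 6378137 × 0.830560303 = 5297427.400 m.
y = R·ln tan(π/4 + φ/2) = 6378137 × -1.042148356 = -6646964.989 m.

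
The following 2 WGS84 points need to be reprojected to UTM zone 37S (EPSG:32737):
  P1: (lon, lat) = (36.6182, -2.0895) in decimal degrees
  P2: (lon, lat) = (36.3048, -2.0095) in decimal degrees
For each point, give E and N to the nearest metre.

UTM zone 37S: λ₀ = 39°, k₀ = 0.9996.
P1 (-2.0895°, 36.6182°) → (235063.712, 9768845.574) m.
P2 (-2.0095°, 36.3048°) → (200163.851, 9777641.534) m.

P1: E 235064 m, N 9768846 m; P2: E 200164 m, N 9777642 m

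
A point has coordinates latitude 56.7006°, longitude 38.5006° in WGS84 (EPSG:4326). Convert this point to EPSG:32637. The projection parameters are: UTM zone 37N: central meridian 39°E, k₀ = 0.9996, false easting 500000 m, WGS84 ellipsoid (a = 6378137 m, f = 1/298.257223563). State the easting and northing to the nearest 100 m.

Zone 37 central meridian λ₀ = 6×37 − 183 = 39°; Δλ = -0.4994°.
Transverse Mercator on WGS84 with k₀ = 0.9996 gives E = 469419.458 m, N = 6284170.306 m.

E 469400 m, N 6284200 m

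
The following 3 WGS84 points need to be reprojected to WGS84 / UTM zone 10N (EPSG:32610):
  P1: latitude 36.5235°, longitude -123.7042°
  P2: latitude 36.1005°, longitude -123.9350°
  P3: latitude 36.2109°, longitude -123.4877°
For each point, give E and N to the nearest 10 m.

P1: E 436950 m, N 4042250 m; P2: E 415840 m, N 3995500 m; P3: E 456160 m, N 4007450 m

UTM zone 10N: λ₀ = -123°, k₀ = 0.9996.
P1 (36.5235°, -123.7042°) → (436953.778, 4042245.391) m.
P2 (36.1005°, -123.9350°) → (415836.571, 3995500.107) m.
P3 (36.2109°, -123.4877°) → (456161.930, 4007450.980) m.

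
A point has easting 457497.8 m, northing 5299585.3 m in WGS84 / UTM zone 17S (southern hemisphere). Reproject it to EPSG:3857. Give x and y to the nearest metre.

Unproject from UTM 17S (λ₀ = -81°) → φ = -42.45490023°, λ = -81.51689957°.
Web Mercator (R = 6378137 m): x = -9074419.752 m, y = -5229366.747 m.

x -9074420 m, y -5229367 m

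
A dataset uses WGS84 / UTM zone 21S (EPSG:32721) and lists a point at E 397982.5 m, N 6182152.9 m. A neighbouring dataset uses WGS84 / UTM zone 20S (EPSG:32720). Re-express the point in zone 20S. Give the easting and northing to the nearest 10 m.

E 949020 m, N 6171850 m

UTM 21S → geographic: φ = -34.49720005°, λ = -58.11120012°.
UTM 20S (λ₀ = -63°) forward: E = 949019.305 m, N = 6171847.984 m.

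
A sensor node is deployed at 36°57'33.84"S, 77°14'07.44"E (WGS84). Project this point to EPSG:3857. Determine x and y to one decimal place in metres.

Web Mercator is spherical with R = a = 6378137 m.
x = R·λ = 6378137 × 1.348012029 = 8597805.399 m.
y = R·ln tan(π/4 + φ/2) = 6378137 × -0.695100965 = -4433449.181 m.

x 8597805.4 m, y -4433449.2 m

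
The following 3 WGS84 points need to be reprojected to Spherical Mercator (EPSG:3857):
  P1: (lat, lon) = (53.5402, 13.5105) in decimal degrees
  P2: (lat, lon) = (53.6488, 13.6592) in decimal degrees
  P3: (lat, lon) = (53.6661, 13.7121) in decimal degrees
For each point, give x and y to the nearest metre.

P1: x 1503982 m, y 7083552 m; P2: x 1520535 m, y 7103922 m; P3: x 1526424 m, y 7107172 m

Web Mercator: x = R·λ, y = R·ln tan(π/4+φ/2), R = 6378137 m.
P1 (53.5402°, 13.5105°) → (1503981.980, 7083552.168) m.
P2 (53.6488°, 13.6592°) → (1520535.189, 7103921.812) m.
P3 (53.6661°, 13.7121°) → (1526423.990, 7107171.542) m.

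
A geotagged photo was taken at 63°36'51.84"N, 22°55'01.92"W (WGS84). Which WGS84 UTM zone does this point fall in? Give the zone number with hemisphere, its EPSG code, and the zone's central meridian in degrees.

Zone 27N (EPSG:32627), central meridian -21°

UTM zone = ⌊(λ + 180)/6⌋ + 1; -22.9172° ∈ [-24°, -18°) → zone 27.
Hemisphere: N (φ ≥ 0).
Central meridian λ₀ = 6×27 − 183 = -21°.
EPSG code: 32627.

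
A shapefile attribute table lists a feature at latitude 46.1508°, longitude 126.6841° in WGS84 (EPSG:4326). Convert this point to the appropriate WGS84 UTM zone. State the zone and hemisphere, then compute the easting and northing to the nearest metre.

Zone 52N: E 321164 m, N 5113410 m

Longitude 126.6841° lies in the 6° band [126°, 132°), giving zone 52; latitude is north of the equator, so 52N.
Zone 52 central meridian λ₀ = 6×52 − 183 = 129°; Δλ = -2.3159°.
Transverse Mercator on WGS84 with k₀ = 0.9996 gives E = 321164.184 m, N = 5113409.822 m.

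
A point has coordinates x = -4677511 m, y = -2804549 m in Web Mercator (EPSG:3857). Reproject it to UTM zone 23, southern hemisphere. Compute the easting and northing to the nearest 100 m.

E 802300 m, N 7296100 m

Web Mercator inverse (R = 6378137 m) → φ = -24.41900131°, λ = -42.01879623°.
UTM 23S forward: E = 802322.017 m, N = 7296129.421 m.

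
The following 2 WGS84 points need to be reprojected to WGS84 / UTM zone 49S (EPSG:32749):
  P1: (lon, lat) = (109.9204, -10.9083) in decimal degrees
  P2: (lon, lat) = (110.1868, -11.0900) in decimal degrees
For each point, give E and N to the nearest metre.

P1: E 382018 m, N 8793949 m; P2: E 411187 m, N 8773948 m

UTM zone 49S: λ₀ = 111°, k₀ = 0.9996.
P1 (-10.9083°, 109.9204°) → (382017.519, 8793949.483) m.
P2 (-11.0900°, 110.1868°) → (411187.186, 8773947.958) m.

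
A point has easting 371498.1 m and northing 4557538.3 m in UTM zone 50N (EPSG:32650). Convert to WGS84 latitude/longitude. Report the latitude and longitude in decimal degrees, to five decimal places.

lat 41.15900°, lon 115.46840°

Zone 50N: λ₀ = 117°, k₀ = 0.9996, false easting 500000 m.
Meridian distance M = (N − FN)/k₀ = 4559362.0 m.
Inverse transverse Mercator on WGS84 gives φ = 41.15899957°, λ = 115.46840049°.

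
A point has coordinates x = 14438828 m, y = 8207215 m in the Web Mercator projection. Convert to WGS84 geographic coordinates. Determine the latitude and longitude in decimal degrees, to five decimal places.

lat 59.12390°, lon 129.70620°

R = 6378137 m. λ = x/R = 129.70619877°.
φ = 2·arctan(exp(y/R)) − 90° = 2·arctan(3.62108) − 90° = 59.12390112°.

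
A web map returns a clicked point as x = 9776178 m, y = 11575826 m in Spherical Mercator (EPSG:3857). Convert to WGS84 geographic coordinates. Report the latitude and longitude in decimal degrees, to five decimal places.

R = 6378137 m. λ = x/R = 87.82090118°.
φ = 2·arctan(exp(y/R)) − 90° = 2·arctan(6.14060) − 90° = 71.50110014°.

lat 71.50110°, lon 87.82090°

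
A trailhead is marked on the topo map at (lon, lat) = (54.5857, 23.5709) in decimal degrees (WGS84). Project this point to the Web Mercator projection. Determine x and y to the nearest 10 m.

Web Mercator is spherical with R = a = 6378137 m.
x = R·λ = 6378137 × 0.952700190 = 6076452.329 m.
y = R·ln tan(π/4 + φ/2) = 6378137 × 0.423510329 = 2701206.901 m.

x 6076450 m, y 2701210 m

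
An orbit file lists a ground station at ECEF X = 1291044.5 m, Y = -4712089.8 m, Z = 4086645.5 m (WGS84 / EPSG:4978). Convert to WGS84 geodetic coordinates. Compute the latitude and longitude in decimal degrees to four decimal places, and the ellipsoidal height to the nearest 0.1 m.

λ = atan2(Y, X) = -74.67780007°; p = √(X²+Y²) = 4885753.4 m.
Bowring's method on WGS84 (a = 6378137 m, b = 6356752.314 m) gives φ = 40.09999983°, h = 248.9501 m.

lat 40.1000°, lon -74.6778°, h 249.0 m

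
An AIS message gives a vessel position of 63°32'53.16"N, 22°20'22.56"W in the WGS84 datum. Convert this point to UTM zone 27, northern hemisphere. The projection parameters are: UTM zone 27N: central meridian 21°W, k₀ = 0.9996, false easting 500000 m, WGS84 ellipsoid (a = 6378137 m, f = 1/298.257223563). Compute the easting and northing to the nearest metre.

Zone 27 central meridian λ₀ = 6×27 − 183 = -21°; Δλ = -1.3396°.
Transverse Mercator on WGS84 with k₀ = 0.9996 gives E = 433424.795 m, N = 7047356.132 m.

E 433425 m, N 7047356 m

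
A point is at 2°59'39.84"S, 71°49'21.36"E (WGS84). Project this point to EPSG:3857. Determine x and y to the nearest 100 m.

x 7995300 m, y -333500 m

Web Mercator is spherical with R = a = 6378137 m.
x = R·λ = 6378137 × 1.253540847 = 7995255.259 m.
y = R·ln tan(π/4 + φ/2) = 6378137 × -0.052285946 = -333486.928 m.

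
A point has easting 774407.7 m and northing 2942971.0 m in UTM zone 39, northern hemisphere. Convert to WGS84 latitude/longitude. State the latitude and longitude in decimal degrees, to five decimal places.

Zone 39N: λ₀ = 51°, k₀ = 0.9996, false easting 500000 m.
Meridian distance M = (N − FN)/k₀ = 2944148.7 m.
Inverse transverse Mercator on WGS84 gives φ = 26.58090033°, λ = 53.75500014°.

lat 26.58090°, lon 53.75500°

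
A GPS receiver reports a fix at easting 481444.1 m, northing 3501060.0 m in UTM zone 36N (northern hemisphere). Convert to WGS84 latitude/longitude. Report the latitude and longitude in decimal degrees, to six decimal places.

lat 31.644600°, lon 32.804300°

Zone 36N: λ₀ = 33°, k₀ = 0.9996, false easting 500000 m.
Meridian distance M = (N − FN)/k₀ = 3502461.0 m.
Inverse transverse Mercator on WGS84 gives φ = 31.64459988°, λ = 32.80429971°.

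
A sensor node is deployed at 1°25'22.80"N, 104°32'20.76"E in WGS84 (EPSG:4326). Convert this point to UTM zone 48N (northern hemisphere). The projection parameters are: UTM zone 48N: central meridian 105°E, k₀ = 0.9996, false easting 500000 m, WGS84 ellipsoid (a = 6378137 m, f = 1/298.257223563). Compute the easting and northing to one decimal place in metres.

Zone 48 central meridian λ₀ = 6×48 − 183 = 105°; Δλ = -0.4609°.
Transverse Mercator on WGS84 with k₀ = 0.9996 gives E = 448728.524 m, N = 157289.702 m.

E 448728.5 m, N 157289.7 m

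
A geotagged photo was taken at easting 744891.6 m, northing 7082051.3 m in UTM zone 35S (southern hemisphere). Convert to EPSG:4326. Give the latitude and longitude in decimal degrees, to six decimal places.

Zone 35S: λ₀ = 27°, k₀ = 0.9996, false easting 500000 m, false northing 10000000 m.
Meridian distance M = (N − FN)/k₀ = -2919116.3 m.
Inverse transverse Mercator on WGS84 gives φ = -26.36060040°, λ = 29.45409994°.

lat -26.360600°, lon 29.454100°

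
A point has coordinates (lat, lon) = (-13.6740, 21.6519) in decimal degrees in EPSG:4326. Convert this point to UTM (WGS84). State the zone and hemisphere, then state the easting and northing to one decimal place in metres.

Zone 34S: E 570498.7 m, N 8488232.4 m

Longitude 21.6519° lies in the 6° band [18°, 24°), giving zone 34; latitude is south of the equator, so 34S.
Zone 34 central meridian λ₀ = 6×34 − 183 = 21°; Δλ = +0.6519°.
Transverse Mercator on WGS84 with k₀ = 0.9996 gives E = 570498.654 m, N = 8488232.382 m.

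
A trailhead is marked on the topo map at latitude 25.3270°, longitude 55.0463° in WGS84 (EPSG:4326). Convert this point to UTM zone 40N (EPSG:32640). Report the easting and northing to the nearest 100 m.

Zone 40 central meridian λ₀ = 6×40 − 183 = 57°; Δλ = -1.9537°.
Transverse Mercator on WGS84 with k₀ = 0.9996 gives E = 303353.355 m, N = 2802591.382 m.

E 303400 m, N 2802600 m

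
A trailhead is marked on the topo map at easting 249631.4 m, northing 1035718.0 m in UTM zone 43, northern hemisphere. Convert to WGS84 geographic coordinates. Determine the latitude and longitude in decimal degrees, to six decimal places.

lat 9.362300°, lon 72.720400°

Zone 43N: λ₀ = 75°, k₀ = 0.9996, false easting 500000 m.
Meridian distance M = (N − FN)/k₀ = 1036132.5 m.
Inverse transverse Mercator on WGS84 gives φ = 9.36229992°, λ = 72.72040031°.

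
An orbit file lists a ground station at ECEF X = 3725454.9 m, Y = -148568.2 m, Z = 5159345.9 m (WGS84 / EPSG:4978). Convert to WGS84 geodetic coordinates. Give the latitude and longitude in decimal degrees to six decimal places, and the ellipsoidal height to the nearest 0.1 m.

λ = atan2(Y, X) = -2.28370033°; p = √(X²+Y²) = 3728416.1 m.
Bowring's method on WGS84 (a = 6378137 m, b = 6356752.314 m) gives φ = 54.32859994°, h = 1462.762 m.

lat 54.328600°, lon -2.283700°, h 1462.8 m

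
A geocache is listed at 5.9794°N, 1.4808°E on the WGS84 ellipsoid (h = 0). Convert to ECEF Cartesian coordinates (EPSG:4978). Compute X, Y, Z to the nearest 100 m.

X 6341500 m, Y 163900 m, Z 660000 m

WGS84: a = 6378137 m, e² = 0.006694380; N(φ) = a/√(1−e²sin²φ) = 6378368.681 m.
X = (N+h)·cosφ·cosλ = 6341548.086 m; Y = (N+h)·cosφ·sinλ = 163932.769 m; Z = (N(1−e²)+h)·sinφ = 659992.315 m.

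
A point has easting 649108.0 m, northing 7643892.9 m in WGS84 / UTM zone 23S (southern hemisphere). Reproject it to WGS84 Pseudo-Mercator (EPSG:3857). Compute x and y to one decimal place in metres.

x -4849355.3 m, y -2427770.2 m

Unproject from UTM 23S (λ₀ = -45°) → φ = -21.30070000°, λ = -43.56249995°.
Web Mercator (R = 6378137 m): x = -4849355.312 m, y = -2427770.180 m.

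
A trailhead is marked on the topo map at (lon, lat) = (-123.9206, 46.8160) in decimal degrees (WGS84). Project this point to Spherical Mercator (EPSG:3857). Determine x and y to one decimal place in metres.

Web Mercator is spherical with R = a = 6378137 m.
x = R·λ = 6378137 × -2.162822481 = -13794778.091 m.
y = R·ln tan(π/4 + φ/2) = 6378137 × 0.926930879 = 5912092.134 m.

x -13794778.1 m, y 5912092.1 m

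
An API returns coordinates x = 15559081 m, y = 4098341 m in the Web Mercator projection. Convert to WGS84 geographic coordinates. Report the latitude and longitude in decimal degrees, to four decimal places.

R = 6378137 m. λ = x/R = 139.76960269°.
φ = 2·arctan(exp(y/R)) − 90° = 2·arctan(1.90134) − 90° = 34.51630007°.

lat 34.5163°, lon 139.7696°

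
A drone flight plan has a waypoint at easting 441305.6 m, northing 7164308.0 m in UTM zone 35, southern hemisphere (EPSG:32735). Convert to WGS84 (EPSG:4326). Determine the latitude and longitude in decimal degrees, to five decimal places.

Zone 35S: λ₀ = 27°, k₀ = 0.9996, false easting 500000 m, false northing 10000000 m.
Meridian distance M = (N − FN)/k₀ = -2836826.7 m.
Inverse transverse Mercator on WGS84 gives φ = -25.63770008°, λ = 26.41529975°.

lat -25.63770°, lon 26.41530°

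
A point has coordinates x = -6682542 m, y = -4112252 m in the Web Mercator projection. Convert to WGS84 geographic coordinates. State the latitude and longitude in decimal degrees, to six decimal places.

R = 6378137 m. λ = x/R = -60.03029615°.
φ = 2·arctan(exp(y/R)) − 90° = 2·arctan(0.52480) − 90° = -34.61920290°.

lat -34.619203°, lon -60.030296°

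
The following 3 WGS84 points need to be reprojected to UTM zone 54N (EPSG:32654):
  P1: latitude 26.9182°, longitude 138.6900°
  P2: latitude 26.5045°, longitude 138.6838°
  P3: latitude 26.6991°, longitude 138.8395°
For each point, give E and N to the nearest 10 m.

UTM zone 54N: λ₀ = 141°, k₀ = 0.9996.
P1 (26.9182°, 138.6900°) → (270610.385, 2979469.377) m.
P2 (26.5045°, 138.6838°) → (269161.060, 2933638.957) m.
P3 (26.6991°, 138.8395°) → (285047.420, 2954929.974) m.

P1: E 270610 m, N 2979470 m; P2: E 269160 m, N 2933640 m; P3: E 285050 m, N 2954930 m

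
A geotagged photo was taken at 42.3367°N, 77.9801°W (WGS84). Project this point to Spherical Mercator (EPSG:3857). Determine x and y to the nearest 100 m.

Web Mercator is spherical with R = a = 6378137 m.
x = R·λ = 6378137 × -1.361009496 = -8680705.024 m.
y = R·ln tan(π/4 + φ/2) = 6378137 × 0.817095912 = 5211549.671 m.

x -8680700 m, y 5211500 m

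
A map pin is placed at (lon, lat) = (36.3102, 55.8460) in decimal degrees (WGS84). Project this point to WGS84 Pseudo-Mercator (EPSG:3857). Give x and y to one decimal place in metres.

x 4042033.0 m, y 7527819.5 m

Web Mercator is spherical with R = a = 6378137 m.
x = R·λ = 6378137 × 0.633732542 = 4042032.975 m.
y = R·ln tan(π/4 + φ/2) = 6378137 × 1.180253653 = 7527819.495 m.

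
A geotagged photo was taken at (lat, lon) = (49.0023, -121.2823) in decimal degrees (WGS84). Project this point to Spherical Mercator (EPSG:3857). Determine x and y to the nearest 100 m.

Web Mercator is spherical with R = a = 6378137 m.
x = R·λ = 6378137 × -2.116775459 = -13501083.878 m.
y = R·ln tan(π/4 + φ/2) = 6378137 × 0.983869062 = 6275251.665 m.

x -13501100 m, y 6275300 m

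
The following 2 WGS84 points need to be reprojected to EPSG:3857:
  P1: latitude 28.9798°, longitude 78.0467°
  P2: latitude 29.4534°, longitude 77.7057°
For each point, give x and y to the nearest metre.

P1: x 8688119 m, y 3373075 m; P2: x 8650159 m, y 3433481 m

Web Mercator: x = R·λ, y = R·ln tan(π/4+φ/2), R = 6378137 m.
P1 (28.9798°, 78.0467°) → (8688118.902, 3373075.279) m.
P2 (29.4534°, 77.7057°) → (8650158.956, 3433481.238) m.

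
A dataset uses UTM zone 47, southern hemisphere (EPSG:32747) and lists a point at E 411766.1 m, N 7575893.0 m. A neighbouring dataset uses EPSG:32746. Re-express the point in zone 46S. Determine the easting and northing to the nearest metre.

UTM 47S → geographic: φ = -21.91899997°, λ = 98.14570030°.
UTM 46S (λ₀ = 93°) forward: E = 1031963.963 m, N = 7567204.842 m.

E 1031964 m, N 7567205 m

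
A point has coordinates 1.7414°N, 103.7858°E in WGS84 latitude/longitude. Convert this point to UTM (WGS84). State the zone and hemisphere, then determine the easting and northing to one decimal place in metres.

Zone 48N: E 364941.8 m, N 192521.1 m

Longitude 103.7858° lies in the 6° band [102°, 108°), giving zone 48; latitude is north of the equator, so 48N.
Zone 48 central meridian λ₀ = 6×48 − 183 = 105°; Δλ = -1.2142°.
Transverse Mercator on WGS84 with k₀ = 0.9996 gives E = 364941.763 m, N = 192521.110 m.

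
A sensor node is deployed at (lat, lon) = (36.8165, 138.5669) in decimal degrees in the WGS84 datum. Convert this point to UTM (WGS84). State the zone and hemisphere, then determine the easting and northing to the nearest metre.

Longitude 138.5669° lies in the 6° band [138°, 144°), giving zone 54; latitude is north of the equator, so 54N.
Zone 54 central meridian λ₀ = 6×54 − 183 = 141°; Δλ = -2.4331°.
Transverse Mercator on WGS84 with k₀ = 0.9996 gives E = 282974.665 m, N = 4077278.786 m.

Zone 54N: E 282975 m, N 4077279 m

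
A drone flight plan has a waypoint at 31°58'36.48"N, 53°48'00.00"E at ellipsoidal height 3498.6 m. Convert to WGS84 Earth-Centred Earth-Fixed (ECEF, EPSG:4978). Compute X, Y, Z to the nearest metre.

WGS84: a = 6378137 m, e² = 0.006694380; N(φ) = a/√(1−e²sin²φ) = 6384132.737 m.
X = (N+h)·cosφ·cosλ = 3200131.113 m; Y = (N+h)·cosφ·sinλ = 4372424.688 m; Z = (N(1−e²)+h)·sinφ = 3360102.270 m.

X 3200131 m, Y 4372425 m, Z 3360102 m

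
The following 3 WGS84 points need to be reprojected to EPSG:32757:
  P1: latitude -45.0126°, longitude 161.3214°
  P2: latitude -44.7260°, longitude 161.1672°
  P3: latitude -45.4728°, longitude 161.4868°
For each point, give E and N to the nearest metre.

P1: E 682922 m, N 5013028 m; P2: E 671621 m, N 5045202 m; P3: E 694378 m, N 4961517 m

UTM zone 57S: λ₀ = 159°, k₀ = 0.9996.
P1 (-45.0126°, 161.3214°) → (682921.774, 5013028.320) m.
P2 (-44.7260°, 161.1672°) → (671621.091, 5045202.142) m.
P3 (-45.4728°, 161.4868°) → (694378.327, 4961517.096) m.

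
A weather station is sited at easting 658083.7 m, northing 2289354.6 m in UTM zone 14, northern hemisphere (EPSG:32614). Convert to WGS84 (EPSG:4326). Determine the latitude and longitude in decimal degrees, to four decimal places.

lat 20.6970°, lon -97.4821°

Zone 14N: λ₀ = -99°, k₀ = 0.9996, false easting 500000 m.
Meridian distance M = (N − FN)/k₀ = 2290270.7 m.
Inverse transverse Mercator on WGS84 gives φ = 20.69700011°, λ = -97.48209984°.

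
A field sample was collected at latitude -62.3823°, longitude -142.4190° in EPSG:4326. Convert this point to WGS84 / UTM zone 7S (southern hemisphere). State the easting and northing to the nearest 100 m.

E 426600 m, N 3082400 m

Zone 7 central meridian λ₀ = 6×7 − 183 = -141°; Δλ = -1.4190°.
Transverse Mercator on WGS84 with k₀ = 0.9996 gives E = 426613.875 m, N = 3082424.801 m.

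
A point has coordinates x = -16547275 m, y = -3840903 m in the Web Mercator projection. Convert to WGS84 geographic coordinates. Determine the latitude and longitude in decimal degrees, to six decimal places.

lat -32.589198°, lon -148.646700°

R = 6378137 m. λ = x/R = -148.64670043°.
φ = 2·arctan(exp(y/R)) − 90° = 2·arctan(0.54761) − 90° = -32.58919834°.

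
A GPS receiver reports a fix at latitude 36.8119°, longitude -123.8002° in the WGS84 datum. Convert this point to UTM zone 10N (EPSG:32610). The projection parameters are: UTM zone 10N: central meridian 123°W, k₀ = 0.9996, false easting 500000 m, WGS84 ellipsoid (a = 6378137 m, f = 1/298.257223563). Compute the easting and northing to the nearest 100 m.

Zone 10 central meridian λ₀ = 6×10 − 183 = -123°; Δλ = -0.8002°.
Transverse Mercator on WGS84 with k₀ = 0.9996 gives E = 428625.692 m, N = 4074304.811 m.

E 428600 m, N 4074300 m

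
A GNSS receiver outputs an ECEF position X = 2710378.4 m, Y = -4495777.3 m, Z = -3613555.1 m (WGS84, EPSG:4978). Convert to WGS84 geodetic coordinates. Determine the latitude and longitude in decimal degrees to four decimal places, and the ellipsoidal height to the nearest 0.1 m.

lat -34.7215°, lon -58.9154°, h 1825.6 m

λ = atan2(Y, X) = -58.91540018°; p = √(X²+Y²) = 5249587.1 m.
Bowring's method on WGS84 (a = 6378137 m, b = 6356752.314 m) gives φ = -34.72150052°, h = 1825.586 m.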